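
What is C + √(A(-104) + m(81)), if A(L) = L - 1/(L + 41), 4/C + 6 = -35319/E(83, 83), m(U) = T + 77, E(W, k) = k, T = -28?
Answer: -332/35817 + 2*I*√6062/21 ≈ -0.0092693 + 7.4151*I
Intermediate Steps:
m(U) = 49 (m(U) = -28 + 77 = 49)
C = -332/35817 (C = 4/(-6 - 35319/83) = 4/(-35817/83) = 4*(-83/35817) = -332/35817 ≈ -0.0092693)
A(L) = L - 1/(41 + L)
C + √(A(-104) + m(81)) = -332/35817 + √((-1 + (-104)² + 41*(-104))/(41 - 104) + 49) = -332/35817 + √((-1 + 10816 - 4264)/(-63) + 49) = -332/35817 + √(-1/63*6551 + 49) = -332/35817 + √(-6551/63 + 49) = -332/35817 + √(-3464/63) = -332/35817 + 2*I*√6062/21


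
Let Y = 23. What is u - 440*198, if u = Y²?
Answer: -86591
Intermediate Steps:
u = 529 (u = 23² = 529)
u - 440*198 = 529 - 440*198 = 529 - 87120 = -86591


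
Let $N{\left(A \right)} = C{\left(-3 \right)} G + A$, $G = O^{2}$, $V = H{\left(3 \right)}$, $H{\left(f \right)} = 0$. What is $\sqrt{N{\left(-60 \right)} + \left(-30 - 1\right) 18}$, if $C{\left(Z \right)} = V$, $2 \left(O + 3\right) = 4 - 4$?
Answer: $i \sqrt{618} \approx 24.86 i$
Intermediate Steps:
$O = -3$ ($O = -3 + \frac{4 - 4}{2} = -3 + \frac{1}{2} \cdot 0 = -3 + 0 = -3$)
$V = 0$
$G = 9$ ($G = \left(-3\right)^{2} = 9$)
$C{\left(Z \right)} = 0$
$N{\left(A \right)} = A$ ($N{\left(A \right)} = 0 \cdot 9 + A = 0 + A = A$)
$\sqrt{N{\left(-60 \right)} + \left(-30 - 1\right) 18} = \sqrt{-60 + \left(-30 - 1\right) 18} = \sqrt{-60 - 558} = \sqrt{-618} = i \sqrt{618}$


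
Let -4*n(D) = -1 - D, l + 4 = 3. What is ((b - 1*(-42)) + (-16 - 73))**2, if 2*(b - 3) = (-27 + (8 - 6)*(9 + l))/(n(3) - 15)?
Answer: 1490841/784 ≈ 1901.6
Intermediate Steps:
l = -1 (l = -4 + 3 = -1)
n(D) = 1/4 + D/4 (n(D) = -(-1 - D)/4 = 1/4 + D/4)
b = 95/28 (b = 3 + ((-27 + (8 - 6)*(9 - 1))/((1/4 + (1/4)*3) - 15))/2 = 3 + ((-27 + 2*8)/((1/4 + 3/4) - 15))/2 = 3 + ((-27 + 16)/(1 - 15))/2 = 3 + (-11/(-14))/2 = 3 + (-11*(-1/14))/2 = 3 + (1/2)*(11/14) = 3 + 11/28 = 95/28 ≈ 3.3929)
((b - 1*(-42)) + (-16 - 73))**2 = ((95/28 - 1*(-42)) + (-16 - 73))**2 = ((95/28 + 42) - 89)**2 = (1271/28 - 89)**2 = (-1221/28)**2 = 1490841/784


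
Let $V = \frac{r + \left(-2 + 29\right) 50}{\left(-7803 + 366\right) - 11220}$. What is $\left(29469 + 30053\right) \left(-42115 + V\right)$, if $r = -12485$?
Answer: $- \frac{46768127015240}{18657} \approx -2.5067 \cdot 10^{9}$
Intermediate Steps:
$V = \frac{11135}{18657}$ ($V = \frac{-12485 + \left(-2 + 29\right) 50}{\left(-7803 + 366\right) - 11220} = \frac{-12485 + 27 \cdot 50}{-7437 - 11220} = \frac{-12485 + 1350}{-18657} = \left(-11135\right) \left(- \frac{1}{18657}\right) = \frac{11135}{18657} \approx 0.59683$)
$\left(29469 + 30053\right) \left(-42115 + V\right) = \left(29469 + 30053\right) \left(-42115 + \frac{11135}{18657}\right) = 59522 \left(- \frac{785728420}{18657}\right) = - \frac{46768127015240}{18657}$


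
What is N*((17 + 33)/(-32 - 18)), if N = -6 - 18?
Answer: 24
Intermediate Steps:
N = -24
N*((17 + 33)/(-32 - 18)) = -24*(17 + 33)/(-32 - 18) = -1200/(-50) = -1200*(-1)/50 = -24*(-1) = 24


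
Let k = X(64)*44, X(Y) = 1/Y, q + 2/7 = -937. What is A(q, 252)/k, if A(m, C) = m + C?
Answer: -76752/77 ≈ -996.78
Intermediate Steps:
q = -6561/7 (q = -2/7 - 937 = -6561/7 ≈ -937.29)
A(m, C) = C + m
k = 11/16 (k = 44/64 = (1/64)*44 = 11/16 ≈ 0.68750)
A(q, 252)/k = (252 - 6561/7)/(11/16) = -4797/7*16/11 = -76752/77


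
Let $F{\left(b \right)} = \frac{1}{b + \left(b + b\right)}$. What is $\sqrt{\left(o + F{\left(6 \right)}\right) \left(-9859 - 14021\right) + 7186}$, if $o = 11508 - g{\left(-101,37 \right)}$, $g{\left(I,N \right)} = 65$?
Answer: $\frac{i \sqrt{2459276826}}{3} \approx 16530.0 i$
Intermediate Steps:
$o = 11443$ ($o = 11508 - 65 = 11443$)
$F{\left(b \right)} = \frac{1}{3 b}$ ($F{\left(b \right)} = \frac{1}{b + 2 b} = \frac{1}{3 b}$)
$\sqrt{\left(o + F{\left(6 \right)}\right) \left(-9859 - 14021\right) + 7186} = \sqrt{\left(11443 + \frac{1}{3 \cdot 6}\right) \left(-9859 - 14021\right) + 7186} = \sqrt{\left(11443 + \frac{1}{3} \cdot \frac{1}{6}\right) \left(-23880\right) + 7186} = \sqrt{\left(11443 + \frac{1}{18}\right) \left(-23880\right) + 7186} = \sqrt{\frac{205975}{18} \left(-23880\right) + 7186} = \sqrt{- \frac{819780500}{3} + 7186} = \sqrt{- \frac{819758942}{3}} = \frac{i \sqrt{2459276826}}{3}$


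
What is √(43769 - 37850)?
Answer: √5919 ≈ 76.935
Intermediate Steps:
√(43769 - 37850) = √5919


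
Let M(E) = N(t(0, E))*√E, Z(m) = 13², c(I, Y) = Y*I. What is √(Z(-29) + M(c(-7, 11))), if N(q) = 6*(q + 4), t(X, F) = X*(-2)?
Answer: √(169 + 24*I*√77) ≈ 14.816 + 7.1072*I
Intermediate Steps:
t(X, F) = -2*X
N(q) = 24 + 6*q (N(q) = 6*(4 + q) = 24 + 6*q)
c(I, Y) = I*Y
Z(m) = 169
M(E) = 24*√E (M(E) = (24 + 6*(-2*0))*√E = (24 + 6*0)*√E = (24 + 0)*√E = 24*√E)
√(Z(-29) + M(c(-7, 11))) = √(169 + 24*√(-7*11)) = √(169 + 24*√(-77)) = √(169 + 24*(I*√77)) = √(169 + 24*I*√77)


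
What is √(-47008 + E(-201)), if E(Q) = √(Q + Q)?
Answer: √(-47008 + I*√402) ≈ 0.0462 + 216.81*I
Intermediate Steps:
E(Q) = √2*√Q (E(Q) = √(2*Q) = √2*√Q)
√(-47008 + E(-201)) = √(-47008 + √2*√(-201)) = √(-47008 + √2*(I*√201)) = √(-47008 + I*√402)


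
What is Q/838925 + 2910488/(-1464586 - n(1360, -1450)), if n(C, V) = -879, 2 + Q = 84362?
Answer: -66234366368/35084011285 ≈ -1.8879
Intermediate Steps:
Q = 84360 (Q = -2 + 84362 = 84360)
Q/838925 + 2910488/(-1464586 - n(1360, -1450)) = 84360/838925 + 2910488/(-1464586 - 1*(-879)) = 84360*(1/838925) + 2910488/(-1464586 + 879) = 16872/167785 + 2910488/(-1463707) = 16872/167785 + 2910488*(-1/1463707) = 16872/167785 - 415784/209101 = -66234366368/35084011285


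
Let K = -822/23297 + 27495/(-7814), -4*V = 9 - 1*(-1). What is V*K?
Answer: 3234870615/364085516 ≈ 8.8849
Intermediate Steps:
V = -5/2 (V = -(9 - 1*(-1))/4 = -(9 + 1)/4 = -1/4*10 = -5/2 ≈ -2.5000)
K = -646974123/182042758 (K = -822*1/23297 + 27495*(-1/7814) = -822/23297 - 27495/7814 = -646974123/182042758 ≈ -3.5540)
V*K = -5/2*(-646974123/182042758) = 3234870615/364085516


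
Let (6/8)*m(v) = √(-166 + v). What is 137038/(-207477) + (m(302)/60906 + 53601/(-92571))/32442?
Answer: -45729116718577/69232501770246 + 2*√34/1481934339 ≈ -0.66051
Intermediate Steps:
m(v) = 4*√(-166 + v)/3
137038/(-207477) + (m(302)/60906 + 53601/(-92571))/32442 = 137038/(-207477) + ((4*√(-166 + 302)/3)/60906 + 53601/(-92571))/32442 = 137038*(-1/207477) + ((4*√136/3)*(1/60906) + 53601*(-1/92571))*(1/32442) = -137038/207477 + ((4*(2*√34)/3)*(1/60906) - 17867/30857)*(1/32442) = -137038/207477 + ((8*√34/3)*(1/60906) - 17867/30857)*(1/32442) = -137038/207477 + (4*√34/91359 - 17867/30857)*(1/32442) = -137038/207477 + (-17867/30857 + 4*√34/91359)*(1/32442) = -137038/207477 + (-17867/1001062794 + 2*√34/1481934339) = -45729116718577/69232501770246 + 2*√34/1481934339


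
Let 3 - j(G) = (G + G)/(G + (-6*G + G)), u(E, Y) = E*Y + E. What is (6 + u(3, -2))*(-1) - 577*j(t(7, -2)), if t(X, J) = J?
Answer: -4045/2 ≈ -2022.5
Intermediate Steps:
u(E, Y) = E + E*Y
j(G) = 7/2 (j(G) = 3 - (G + G)/(G + (-6*G + G)) = 3 - 2*G/(G - 5*G) = 3 - 2*G/((-4*G)) = 3 - 2*G*(-1/(4*G)) = 3 - 1*(-½) = 3 + ½ = 7/2)
(6 + u(3, -2))*(-1) - 577*j(t(7, -2)) = (6 + 3*(1 - 2))*(-1) - 577*7/2 = (6 + 3*(-1))*(-1) - 4039/2 = (6 - 3)*(-1) - 4039/2 = 3*(-1) - 4039/2 = -3 - 4039/2 = -4045/2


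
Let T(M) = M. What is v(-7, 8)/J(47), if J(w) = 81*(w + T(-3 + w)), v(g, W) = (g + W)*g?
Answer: -1/1053 ≈ -0.00094967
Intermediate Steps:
v(g, W) = g*(W + g) (v(g, W) = (W + g)*g = g*(W + g))
J(w) = -243 + 162*w (J(w) = 81*(w + (-3 + w)) = 81*(-3 + 2*w) = -243 + 162*w)
v(-7, 8)/J(47) = (-7*(8 - 7))/(-243 + 162*47) = (-7*1)/(-243 + 7614) = -7/7371 = -7*1/7371 = -1/1053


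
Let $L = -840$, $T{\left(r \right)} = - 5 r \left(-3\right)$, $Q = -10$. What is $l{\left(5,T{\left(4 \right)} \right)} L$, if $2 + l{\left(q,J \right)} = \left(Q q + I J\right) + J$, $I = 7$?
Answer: $-359520$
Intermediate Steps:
$T{\left(r \right)} = 15 r$
$l{\left(q,J \right)} = -2 - 10 q + 8 J$ ($l{\left(q,J \right)} = -2 + \left(\left(- 10 q + 7 J\right) + J\right) = -2 + \left(- 10 q + 8 J\right) = -2 - 10 q + 8 J$)
$l{\left(5,T{\left(4 \right)} \right)} L = \left(-2 - 50 + 8 \cdot 15 \cdot 4\right) \left(-840\right) = \left(-2 - 50 + 8 \cdot 60\right) \left(-840\right) = \left(-2 - 50 + 480\right) \left(-840\right) = 428 \left(-840\right) = -359520$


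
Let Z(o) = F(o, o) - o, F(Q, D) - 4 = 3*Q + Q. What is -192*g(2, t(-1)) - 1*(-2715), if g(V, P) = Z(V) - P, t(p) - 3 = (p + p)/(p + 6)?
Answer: 6471/5 ≈ 1294.2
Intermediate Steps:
F(Q, D) = 4 + 4*Q (F(Q, D) = 4 + (3*Q + Q) = 4 + 4*Q)
Z(o) = 4 + 3*o (Z(o) = (4 + 4*o) - o = 4 + 3*o)
t(p) = 3 + 2*p/(6 + p) (t(p) = 3 + (p + p)/(p + 6) = 3 + (2*p)/(6 + p) = 3 + 2*p/(6 + p))
g(V, P) = 4 - P + 3*V (g(V, P) = (4 + 3*V) - P = 4 - P + 3*V)
-192*g(2, t(-1)) - 1*(-2715) = -192*(4 - (18 + 5*(-1))/(6 - 1) + 3*2) - 1*(-2715) = -192*(4 - (18 - 5)/5 + 6) + 2715 = -192*(4 - 13/5 + 6) + 2715 = -192*37/5 + 2715 = -7104/5 + 2715 = 6471/5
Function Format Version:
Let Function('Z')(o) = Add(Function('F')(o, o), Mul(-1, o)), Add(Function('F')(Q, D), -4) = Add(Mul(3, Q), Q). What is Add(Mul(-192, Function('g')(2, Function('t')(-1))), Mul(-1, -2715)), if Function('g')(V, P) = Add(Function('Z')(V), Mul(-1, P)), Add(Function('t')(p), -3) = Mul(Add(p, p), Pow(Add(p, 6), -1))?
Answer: Rational(6471, 5) ≈ 1294.2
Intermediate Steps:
Function('F')(Q, D) = Add(4, Mul(4, Q)) (Function('F')(Q, D) = Add(4, Add(Mul(3, Q), Q)) = Add(4, Mul(4, Q)))
Function('Z')(o) = Add(4, Mul(3, o)) (Function('Z')(o) = Add(Add(4, Mul(4, o)), Mul(-1, o)) = Add(4, Mul(3, o)))
Function('t')(p) = Add(3, Mul(2, p, Pow(Add(6, p), -1))) (Function('t')(p) = Add(3, Mul(Add(p, p), Pow(Add(p, 6), -1))) = Add(3, Mul(Mul(2, p), Pow(Add(6, p), -1))) = Add(3, Mul(2, p, Pow(Add(6, p), -1))))
Function('g')(V, P) = Add(4, Mul(-1, P), Mul(3, V)) (Function('g')(V, P) = Add(Add(4, Mul(3, V)), Mul(-1, P)) = Add(4, Mul(-1, P), Mul(3, V)))
Add(Mul(-192, Function('g')(2, Function('t')(-1))), Mul(-1, -2715)) = Add(Mul(-192, Add(4, Mul(-1, Mul(Pow(Add(6, -1), -1), Add(18, Mul(5, -1)))), Mul(3, 2))), Mul(-1, -2715)) = Add(Mul(-192, Add(4, Mul(-1, Mul(Pow(5, -1), Add(18, -5))), 6)), 2715) = Add(Mul(-192, Add(4, Mul(-1, Mul(Rational(1, 5), 13)), 6)), 2715) = Add(Mul(-192, Add(4, Mul(-1, Rational(13, 5)), 6)), 2715) = Add(Mul(-192, Add(4, Rational(-13, 5), 6)), 2715) = Add(Mul(-192, Rational(37, 5)), 2715) = Add(Rational(-7104, 5), 2715) = Rational(6471, 5)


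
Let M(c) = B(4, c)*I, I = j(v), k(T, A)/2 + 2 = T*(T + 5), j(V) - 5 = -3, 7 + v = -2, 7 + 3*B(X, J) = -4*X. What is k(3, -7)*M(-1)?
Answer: -2024/3 ≈ -674.67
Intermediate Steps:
B(X, J) = -7/3 - 4*X/3 (B(X, J) = -7/3 + (-4*X)/3 = -7/3 - 4*X/3)
v = -9 (v = -7 - 2 = -9)
j(V) = 2 (j(V) = 5 - 3 = 2)
k(T, A) = -4 + 2*T*(5 + T) (k(T, A) = -4 + 2*(T*(T + 5)) = -4 + 2*(T*(5 + T)) = -4 + 2*T*(5 + T))
I = 2
M(c) = -46/3 (M(c) = (-7/3 - 4/3*4)*2 = (-7/3 - 16/3)*2 = -23/3*2 = -46/3)
k(3, -7)*M(-1) = (-4 + 2*3² + 10*3)*(-46/3) = (-4 + 2*9 + 30)*(-46/3) = (-4 + 18 + 30)*(-46/3) = 44*(-46/3) = -2024/3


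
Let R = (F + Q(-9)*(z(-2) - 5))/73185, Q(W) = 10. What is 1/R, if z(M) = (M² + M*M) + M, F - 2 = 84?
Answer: 24395/32 ≈ 762.34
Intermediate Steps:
F = 86 (F = 2 + 84 = 86)
z(M) = M + 2*M² (z(M) = (M² + M²) + M = 2*M² + M = M + 2*M²)
R = 32/24395 (R = (86 + 10*(-2*(1 + 2*(-2)) - 5))/73185 = (86 + 10*(-2*(1 - 4) - 5))*(1/73185) = (86 + 10*(-2*(-3) - 5))*(1/73185) = (86 + 10*(6 - 5))*(1/73185) = (86 + 10*1)*(1/73185) = (86 + 10)*(1/73185) = 96*(1/73185) = 32/24395 ≈ 0.0013117)
1/R = 1/(32/24395) = 24395/32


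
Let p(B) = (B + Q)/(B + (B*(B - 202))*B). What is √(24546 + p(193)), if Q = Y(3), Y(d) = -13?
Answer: 17*√595904897406/83762 ≈ 156.67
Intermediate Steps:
Q = -13
p(B) = (-13 + B)/(B + B²*(-202 + B)) (p(B) = (B - 13)/(B + (B*(B - 202))*B) = (-13 + B)/(B + (B*(-202 + B))*B) = (-13 + B)/(B + B²*(-202 + B)))
√(24546 + p(193)) = √(24546 + (-13 + 193)/(193*(1 + 193² - 202*193))) = √(24546 + (1/193)*180/(1 + 37249 - 38986)) = √(24546 + (1/193)*180/(-1736)) = √(24546 + (1/193)*(-1/1736)*180) = √(24546 - 45/83762) = √(2056022007/83762) = 17*√595904897406/83762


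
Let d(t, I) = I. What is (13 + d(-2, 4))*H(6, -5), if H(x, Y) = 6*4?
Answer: 408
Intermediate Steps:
H(x, Y) = 24
(13 + d(-2, 4))*H(6, -5) = (13 + 4)*24 = 17*24 = 408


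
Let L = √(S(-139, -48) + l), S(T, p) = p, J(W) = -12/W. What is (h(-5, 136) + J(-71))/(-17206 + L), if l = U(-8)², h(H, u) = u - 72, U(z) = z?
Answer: -2278/610671 ≈ -0.0037303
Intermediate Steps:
h(H, u) = -72 + u
l = 64 (l = (-8)² = 64)
L = 4 (L = √(-48 + 64) = √16 = 4)
(h(-5, 136) + J(-71))/(-17206 + L) = ((-72 + 136) - 12/(-71))/(-17206 + 4) = (64 - 12*(-1/71))/(-17202) = (64 + 12/71)*(-1/17202) = (4556/71)*(-1/17202) = -2278/610671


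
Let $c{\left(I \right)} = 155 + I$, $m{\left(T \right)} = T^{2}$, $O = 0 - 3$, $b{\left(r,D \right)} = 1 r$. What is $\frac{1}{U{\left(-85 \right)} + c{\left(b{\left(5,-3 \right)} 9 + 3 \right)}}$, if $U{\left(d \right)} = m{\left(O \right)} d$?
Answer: $- \frac{1}{562} \approx -0.0017794$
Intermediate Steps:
$b{\left(r,D \right)} = r$
$O = -3$
$U{\left(d \right)} = 9 d$ ($U{\left(d \right)} = \left(-3\right)^{2} d = 9 d$)
$\frac{1}{U{\left(-85 \right)} + c{\left(b{\left(5,-3 \right)} 9 + 3 \right)}} = \frac{1}{9 \left(-85\right) + \left(155 + \left(5 \cdot 9 + 3\right)\right)} = \frac{1}{-765 + \left(155 + \left(45 + 3\right)\right)} = \frac{1}{-765 + \left(155 + 48\right)} = \frac{1}{-765 + 203} = \frac{1}{-562} = - \frac{1}{562}$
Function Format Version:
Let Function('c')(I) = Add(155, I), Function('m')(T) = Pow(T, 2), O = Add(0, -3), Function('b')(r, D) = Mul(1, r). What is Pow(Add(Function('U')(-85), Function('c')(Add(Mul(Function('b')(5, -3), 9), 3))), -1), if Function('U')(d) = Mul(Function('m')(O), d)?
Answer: Rational(-1, 562) ≈ -0.0017794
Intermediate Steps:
Function('b')(r, D) = r
O = -3
Function('U')(d) = Mul(9, d) (Function('U')(d) = Mul(Pow(-3, 2), d) = Mul(9, d))
Pow(Add(Function('U')(-85), Function('c')(Add(Mul(Function('b')(5, -3), 9), 3))), -1) = Pow(Add(Mul(9, -85), Add(155, Add(Mul(5, 9), 3))), -1) = Pow(Add(-765, Add(155, Add(45, 3))), -1) = Pow(Add(-765, Add(155, 48)), -1) = Pow(Add(-765, 203), -1) = Pow(-562, -1) = Rational(-1, 562)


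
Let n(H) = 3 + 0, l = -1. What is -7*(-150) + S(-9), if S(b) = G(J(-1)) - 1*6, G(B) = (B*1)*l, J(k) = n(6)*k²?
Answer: 1041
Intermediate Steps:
n(H) = 3
J(k) = 3*k²
G(B) = -B (G(B) = (B*1)*(-1) = B*(-1) = -B)
S(b) = -9 (S(b) = -3*(-1)² - 1*6 = -3 - 6 = -9)
-7*(-150) + S(-9) = -7*(-150) - 9 = 1050 - 9 = 1041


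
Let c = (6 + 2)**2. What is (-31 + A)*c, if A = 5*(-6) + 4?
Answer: -3648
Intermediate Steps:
A = -26 (A = -30 + 4 = -26)
c = 64 (c = 8**2 = 64)
(-31 + A)*c = (-31 - 26)*64 = -57*64 = -3648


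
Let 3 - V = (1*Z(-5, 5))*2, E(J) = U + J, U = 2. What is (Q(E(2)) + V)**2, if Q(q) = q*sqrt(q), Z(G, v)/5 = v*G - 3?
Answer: 84681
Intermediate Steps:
Z(G, v) = -15 + 5*G*v (Z(G, v) = 5*(v*G - 3) = 5*(G*v - 3) = 5*(-3 + G*v) = -15 + 5*G*v)
E(J) = 2 + J
Q(q) = q**(3/2)
V = 283 (V = 3 - 1*(-15 + 5*(-5)*5)*2 = 3 - 1*(-15 - 125)*2 = 3 - 1*(-140)*2 = 3 - (-140)*2 = 3 - 1*(-280) = 3 + 280 = 283)
(Q(E(2)) + V)**2 = ((2 + 2)**(3/2) + 283)**2 = (4**(3/2) + 283)**2 = (8 + 283)**2 = 291**2 = 84681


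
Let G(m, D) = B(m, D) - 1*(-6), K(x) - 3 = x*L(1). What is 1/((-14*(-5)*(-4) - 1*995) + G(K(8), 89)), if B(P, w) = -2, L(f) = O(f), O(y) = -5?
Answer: -1/1271 ≈ -0.00078678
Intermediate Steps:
L(f) = -5
K(x) = 3 - 5*x (K(x) = 3 + x*(-5) = 3 - 5*x)
G(m, D) = 4 (G(m, D) = -2 - 1*(-6) = -2 + 6 = 4)
1/((-14*(-5)*(-4) - 1*995) + G(K(8), 89)) = 1/((-14*(-5)*(-4) - 1*995) + 4) = 1/((70*(-4) - 995) + 4) = 1/((-280 - 995) + 4) = 1/(-1275 + 4) = 1/(-1271) = -1/1271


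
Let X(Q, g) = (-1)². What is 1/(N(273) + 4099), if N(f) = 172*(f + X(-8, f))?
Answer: 1/51227 ≈ 1.9521e-5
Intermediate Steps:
X(Q, g) = 1
N(f) = 172 + 172*f (N(f) = 172*(f + 1) = 172*(1 + f) = 172 + 172*f)
1/(N(273) + 4099) = 1/((172 + 172*273) + 4099) = 1/((172 + 46956) + 4099) = 1/(47128 + 4099) = 1/51227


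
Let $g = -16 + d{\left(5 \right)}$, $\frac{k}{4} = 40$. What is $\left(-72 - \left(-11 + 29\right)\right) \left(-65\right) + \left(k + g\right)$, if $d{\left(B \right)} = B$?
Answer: $5999$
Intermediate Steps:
$k = 160$ ($k = 4 \cdot 40 = 160$)
$g = -11$ ($g = -16 + 5 = -11$)
$\left(-72 - \left(-11 + 29\right)\right) \left(-65\right) + \left(k + g\right) = \left(-72 - \left(-11 + 29\right)\right) \left(-65\right) + \left(160 - 11\right) = \left(-72 - 18\right) \left(-65\right) + 149 = \left(-90\right) \left(-65\right) + 149 = 5850 + 149 = 5999$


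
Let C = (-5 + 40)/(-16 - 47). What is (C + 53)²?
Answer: 222784/81 ≈ 2750.4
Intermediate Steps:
C = -5/9 (C = 35/(-63) = 35*(-1/63) = -5/9 ≈ -0.55556)
(C + 53)² = (-5/9 + 53)² = (472/9)² = 222784/81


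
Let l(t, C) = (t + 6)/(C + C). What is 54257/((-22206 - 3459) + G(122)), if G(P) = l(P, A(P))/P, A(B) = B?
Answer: -201890297/95499449 ≈ -2.1140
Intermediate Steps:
l(t, C) = (6 + t)/(2*C) (l(t, C) = (6 + t)/((2*C)) = (6 + t)*(1/(2*C)) = (6 + t)/(2*C))
G(P) = (6 + P)/(2*P²) (G(P) = ((6 + P)/(2*P))/P = (6 + P)/(2*P²))
54257/((-22206 - 3459) + G(122)) = 54257/((-22206 - 3459) + (½)*(6 + 122)/122²) = 54257/(-25665 + (½)*(1/14884)*128) = 54257/(-25665 + 16/3721) = 54257/(-95499449/3721) = 54257*(-3721/95499449) = -201890297/95499449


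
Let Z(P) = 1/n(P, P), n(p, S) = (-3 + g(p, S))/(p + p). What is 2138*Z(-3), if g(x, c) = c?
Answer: 2138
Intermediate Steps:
n(p, S) = (-3 + S)/(2*p) (n(p, S) = (-3 + S)/(p + p) = (-3 + S)/((2*p)) = (-3 + S)*(1/(2*p)) = (-3 + S)/(2*p))
Z(P) = 2*P/(-3 + P) (Z(P) = 1/((-3 + P)/(2*P)) = 2*P/(-3 + P))
2138*Z(-3) = 2138*(2*(-3)/(-3 - 3)) = 2138*(2*(-3)/(-6)) = 2138*(2*(-3)*(-⅙)) = 2138*1 = 2138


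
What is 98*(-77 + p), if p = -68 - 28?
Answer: -16954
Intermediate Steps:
p = -96
98*(-77 + p) = 98*(-77 - 96) = 98*(-173) = -16954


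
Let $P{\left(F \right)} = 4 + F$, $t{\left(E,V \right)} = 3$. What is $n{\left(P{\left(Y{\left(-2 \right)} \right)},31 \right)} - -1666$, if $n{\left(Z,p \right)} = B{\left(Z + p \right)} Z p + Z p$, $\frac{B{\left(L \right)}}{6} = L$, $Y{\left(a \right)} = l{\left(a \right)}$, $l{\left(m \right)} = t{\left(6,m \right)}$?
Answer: $51359$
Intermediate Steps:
$l{\left(m \right)} = 3$
$Y{\left(a \right)} = 3$
$B{\left(L \right)} = 6 L$
$n{\left(Z,p \right)} = Z p + Z p \left(6 Z + 6 p\right)$ ($n{\left(Z,p \right)} = 6 \left(Z + p\right) Z p + Z p = \left(6 Z + 6 p\right) Z p + Z p = Z \left(6 Z + 6 p\right) p + Z p = Z p \left(6 Z + 6 p\right) + Z p = Z p + Z p \left(6 Z + 6 p\right)$)
$n{\left(P{\left(Y{\left(-2 \right)} \right)},31 \right)} - -1666 = \left(4 + 3\right) 31 \left(1 + 6 \left(4 + 3\right) + 6 \cdot 31\right) - -1666 = 7 \cdot 31 \left(1 + 6 \cdot 7 + 186\right) + 1666 = 7 \cdot 31 \left(1 + 42 + 186\right) + 1666 = 7 \cdot 31 \cdot 229 + 1666 = 49693 + 1666 = 51359$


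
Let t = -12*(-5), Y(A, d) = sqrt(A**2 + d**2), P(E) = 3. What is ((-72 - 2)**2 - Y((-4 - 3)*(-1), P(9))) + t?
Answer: 5536 - sqrt(58) ≈ 5528.4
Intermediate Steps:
t = 60
((-72 - 2)**2 - Y((-4 - 3)*(-1), P(9))) + t = ((-72 - 2)**2 - sqrt(((-4 - 3)*(-1))**2 + 3**2)) + 60 = ((-74)**2 - sqrt((-7*(-1))**2 + 9)) + 60 = (5476 - sqrt(7**2 + 9)) + 60 = (5476 - sqrt(49 + 9)) + 60 = (5476 - sqrt(58)) + 60 = 5536 - sqrt(58)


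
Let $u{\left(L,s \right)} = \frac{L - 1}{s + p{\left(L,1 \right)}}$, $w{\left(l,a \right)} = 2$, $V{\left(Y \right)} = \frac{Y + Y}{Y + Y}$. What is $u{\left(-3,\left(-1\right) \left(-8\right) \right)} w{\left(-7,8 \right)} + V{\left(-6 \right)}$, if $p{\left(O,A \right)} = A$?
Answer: $\frac{1}{9} \approx 0.11111$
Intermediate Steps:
$V{\left(Y \right)} = 1$ ($V{\left(Y \right)} = \frac{2 Y}{2 Y} = 2 Y \frac{1}{2 Y} = 1$)
$u{\left(L,s \right)} = \frac{-1 + L}{1 + s}$ ($u{\left(L,s \right)} = \frac{L - 1}{s + 1} = \frac{-1 + L}{1 + s}$)
$u{\left(-3,\left(-1\right) \left(-8\right) \right)} w{\left(-7,8 \right)} + V{\left(-6 \right)} = \frac{-1 - 3}{1 - -8} \cdot 2 + 1 = \frac{1}{1 + 8} \left(-4\right) 2 + 1 = \frac{1}{9} \left(-4\right) 2 + 1 = \left(- \frac{4}{9}\right) 2 + 1 = - \frac{8}{9} + 1 = \frac{1}{9}$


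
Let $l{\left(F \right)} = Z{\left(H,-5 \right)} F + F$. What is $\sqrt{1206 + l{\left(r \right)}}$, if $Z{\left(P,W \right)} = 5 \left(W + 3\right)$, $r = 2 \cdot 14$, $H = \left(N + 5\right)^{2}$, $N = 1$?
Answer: $3 \sqrt{106} \approx 30.887$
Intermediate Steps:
$H = 36$ ($H = \left(1 + 5\right)^{2} = 6^{2} = 36$)
$r = 28$
$Z{\left(P,W \right)} = 15 + 5 W$ ($Z{\left(P,W \right)} = 5 \left(3 + W\right) = 15 + 5 W$)
$l{\left(F \right)} = - 9 F$ ($l{\left(F \right)} = \left(15 + 5 \left(-5\right)\right) F + F = \left(15 - 25\right) F + F = - 10 F + F = - 9 F$)
$\sqrt{1206 + l{\left(r \right)}} = \sqrt{1206 - 252} = \sqrt{954} = 3 \sqrt{106}$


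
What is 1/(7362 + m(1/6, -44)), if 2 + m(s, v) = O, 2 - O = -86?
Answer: 1/7448 ≈ 0.00013426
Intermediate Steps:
O = 88 (O = 2 - 1*(-86) = 2 + 86 = 88)
m(s, v) = 86 (m(s, v) = -2 + 88 = 86)
1/(7362 + m(1/6, -44)) = 1/(7362 + 86) = 1/7448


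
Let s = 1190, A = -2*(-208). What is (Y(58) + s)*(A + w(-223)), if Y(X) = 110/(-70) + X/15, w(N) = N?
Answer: 24161863/105 ≈ 2.3011e+5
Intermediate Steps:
A = 416
Y(X) = -11/7 + X/15 (Y(X) = 110*(-1/70) + X*(1/15) = -11/7 + X/15)
(Y(58) + s)*(A + w(-223)) = ((-11/7 + (1/15)*58) + 1190)*(416 - 223) = ((-11/7 + 58/15) + 1190)*193 = (241/105 + 1190)*193 = (125191/105)*193 = 24161863/105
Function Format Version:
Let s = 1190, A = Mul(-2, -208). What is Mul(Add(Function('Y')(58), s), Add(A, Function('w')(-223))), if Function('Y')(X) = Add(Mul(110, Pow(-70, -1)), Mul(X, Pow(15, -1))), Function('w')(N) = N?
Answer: Rational(24161863, 105) ≈ 2.3011e+5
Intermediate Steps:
A = 416
Function('Y')(X) = Add(Rational(-11, 7), Mul(Rational(1, 15), X)) (Function('Y')(X) = Add(Mul(110, Rational(-1, 70)), Mul(X, Rational(1, 15))) = Add(Rational(-11, 7), Mul(Rational(1, 15), X)))
Mul(Add(Function('Y')(58), s), Add(A, Function('w')(-223))) = Mul(Add(Add(Rational(-11, 7), Mul(Rational(1, 15), 58)), 1190), Add(416, -223)) = Mul(Add(Add(Rational(-11, 7), Rational(58, 15)), 1190), 193) = Mul(Add(Rational(241, 105), 1190), 193) = Mul(Rational(125191, 105), 193) = Rational(24161863, 105)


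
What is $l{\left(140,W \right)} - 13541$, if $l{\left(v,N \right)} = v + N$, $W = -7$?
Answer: $-13408$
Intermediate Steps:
$l{\left(v,N \right)} = N + v$
$l{\left(140,W \right)} - 13541 = \left(-7 + 140\right) - 13541 = 133 - 13541 = -13408$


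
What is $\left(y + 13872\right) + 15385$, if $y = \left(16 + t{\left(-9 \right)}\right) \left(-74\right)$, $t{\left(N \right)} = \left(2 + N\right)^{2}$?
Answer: $24447$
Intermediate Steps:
$y = -4810$ ($y = \left(16 + \left(2 - 9\right)^{2}\right) \left(-74\right) = \left(16 + \left(-7\right)^{2}\right) \left(-74\right) = \left(16 + 49\right) \left(-74\right) = 65 \left(-74\right) = -4810$)
$\left(y + 13872\right) + 15385 = \left(-4810 + 13872\right) + 15385 = 9062 + 15385 = 24447$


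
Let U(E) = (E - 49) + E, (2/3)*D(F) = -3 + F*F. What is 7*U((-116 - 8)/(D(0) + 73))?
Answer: -50463/137 ≈ -368.34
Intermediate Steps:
D(F) = -9/2 + 3*F²/2 (D(F) = 3*(-3 + F*F)/2 = 3*(-3 + F²)/2 = -9/2 + 3*F²/2)
U(E) = -49 + 2*E (U(E) = (-49 + E) + E = -49 + 2*E)
7*U((-116 - 8)/(D(0) + 73)) = 7*(-49 + 2*((-116 - 8)/((-9/2 + (3/2)*0²) + 73))) = 7*(-49 + 2*(-124/((-9/2 + (3/2)*0) + 73))) = 7*(-49 + 2*(-124/((-9/2 + 0) + 73))) = 7*(-49 + 2*(-124/(-9/2 + 73))) = 7*(-49 + 2*(-124/137/2)) = 7*(-49 + 2*(-124*2/137)) = 7*(-49 + 2*(-248/137)) = 7*(-49 - 496/137) = 7*(-7209/137) = -50463/137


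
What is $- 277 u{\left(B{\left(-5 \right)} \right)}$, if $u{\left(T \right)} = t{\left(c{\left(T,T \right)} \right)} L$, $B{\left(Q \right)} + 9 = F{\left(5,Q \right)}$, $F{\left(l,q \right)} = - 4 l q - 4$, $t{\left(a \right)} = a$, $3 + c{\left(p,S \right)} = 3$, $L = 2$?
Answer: $0$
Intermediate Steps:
$c{\left(p,S \right)} = 0$ ($c{\left(p,S \right)} = -3 + 3 = 0$)
$F{\left(l,q \right)} = -4 - 4 l q$ ($F{\left(l,q \right)} = - 4 l q - 4 = -4 - 4 l q$)
$B{\left(Q \right)} = -13 - 20 Q$ ($B{\left(Q \right)} = -9 - \left(4 + 20 Q\right) = -13 - 20 Q$)
$u{\left(T \right)} = 0$ ($u{\left(T \right)} = 0 \cdot 2 = 0$)
$- 277 u{\left(B{\left(-5 \right)} \right)} = \left(-277\right) 0 = 0$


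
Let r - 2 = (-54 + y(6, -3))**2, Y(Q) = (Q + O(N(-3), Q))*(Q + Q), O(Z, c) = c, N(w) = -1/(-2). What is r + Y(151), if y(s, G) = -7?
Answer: 94927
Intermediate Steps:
N(w) = 1/2 (N(w) = -1*(-1/2) = 1/2)
Y(Q) = 4*Q**2 (Y(Q) = (Q + Q)*(Q + Q) = (2*Q)*(2*Q) = 4*Q**2)
r = 3723 (r = 2 + (-54 - 7)**2 = 2 + (-61)**2 = 2 + 3721 = 3723)
r + Y(151) = 3723 + 4*151**2 = 3723 + 4*22801 = 3723 + 91204 = 94927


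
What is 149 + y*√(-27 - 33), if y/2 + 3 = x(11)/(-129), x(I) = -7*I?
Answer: 149 - 1240*I*√15/129 ≈ 149.0 - 37.229*I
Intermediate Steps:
y = -620/129 (y = -6 + 2*(-7*11/(-129)) = -6 + 2*(-77*(-1/129)) = -6 + 2*(77/129) = -6 + 154/129 = -620/129 ≈ -4.8062)
149 + y*√(-27 - 33) = 149 - 620*√(-27 - 33)/129 = 149 - 1240*I*√15/129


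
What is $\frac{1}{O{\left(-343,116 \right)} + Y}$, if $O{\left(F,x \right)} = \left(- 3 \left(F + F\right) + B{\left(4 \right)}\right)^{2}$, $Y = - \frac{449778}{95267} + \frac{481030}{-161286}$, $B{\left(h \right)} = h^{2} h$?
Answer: $\frac{7682616681}{34593872546418245} \approx 2.2208 \cdot 10^{-7}$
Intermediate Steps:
$B{\left(h \right)} = h^{3}$
$Y = - \frac{59184589759}{7682616681}$ ($Y = \left(-449778\right) \frac{1}{95267} + 481030 \left(- \frac{1}{161286}\right) = - \frac{449778}{95267} - \frac{240515}{80643} = - \frac{59184589759}{7682616681} \approx -7.7037$)
$O{\left(F,x \right)} = \left(64 - 6 F\right)^{2}$ ($O{\left(F,x \right)} = \left(- 3 \left(F + F\right) + 4^{3}\right)^{2} = \left(- 3 \cdot 2 F + 64\right)^{2} = \left(- 6 F + 64\right)^{2} = \left(64 - 6 F\right)^{2}$)
$\frac{1}{O{\left(-343,116 \right)} + Y} = \frac{1}{4 \left(-32 + 3 \left(-343\right)\right)^{2} - \frac{59184589759}{7682616681}} = \frac{1}{4 \left(-32 - 1029\right)^{2} - \frac{59184589759}{7682616681}} = \frac{1}{4 \left(-1061\right)^{2} - \frac{59184589759}{7682616681}} = \frac{1}{4 \cdot 1125721 - \frac{59184589759}{7682616681}} = \frac{1}{4502884 - \frac{59184589759}{7682616681}} = \frac{1}{\frac{34593872546418245}{7682616681}} = \frac{7682616681}{34593872546418245}$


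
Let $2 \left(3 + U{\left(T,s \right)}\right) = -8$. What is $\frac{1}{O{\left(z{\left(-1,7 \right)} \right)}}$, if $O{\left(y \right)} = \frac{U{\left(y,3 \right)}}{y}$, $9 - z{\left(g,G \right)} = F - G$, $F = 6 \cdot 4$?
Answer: $\frac{8}{7} \approx 1.1429$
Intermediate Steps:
$F = 24$
$U{\left(T,s \right)} = -7$ ($U{\left(T,s \right)} = -3 + \frac{1}{2} \left(-8\right) = -3 - 4 = -7$)
$z{\left(g,G \right)} = -15 + G$ ($z{\left(g,G \right)} = 9 - \left(24 - G\right) = 9 + \left(-24 + G\right) = -15 + G$)
$O{\left(y \right)} = - \frac{7}{y}$
$\frac{1}{O{\left(z{\left(-1,7 \right)} \right)}} = \frac{1}{\left(-7\right) \frac{1}{-15 + 7}} = \frac{1}{\left(-7\right) \frac{1}{-8}} = \frac{1}{\left(-7\right) \left(- \frac{1}{8}\right)} = \frac{1}{\frac{7}{8}} = \frac{8}{7}$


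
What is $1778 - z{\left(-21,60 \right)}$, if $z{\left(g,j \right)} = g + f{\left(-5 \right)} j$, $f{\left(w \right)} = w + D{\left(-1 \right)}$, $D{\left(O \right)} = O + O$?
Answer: $2219$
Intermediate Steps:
$D{\left(O \right)} = 2 O$
$f{\left(w \right)} = -2 + w$ ($f{\left(w \right)} = w + 2 \left(-1\right) = w - 2 = -2 + w$)
$z{\left(g,j \right)} = g - 7 j$ ($z{\left(g,j \right)} = g + \left(-2 - 5\right) j = g - 7 j$)
$1778 - z{\left(-21,60 \right)} = 1778 - \left(-21 - 420\right) = 1778 - -441 = 1778 + 441 = 2219$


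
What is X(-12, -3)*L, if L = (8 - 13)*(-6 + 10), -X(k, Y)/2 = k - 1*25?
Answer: -1480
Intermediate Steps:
X(k, Y) = 50 - 2*k (X(k, Y) = -2*(k - 1*25) = -2*(k - 25) = -2*(-25 + k) = 50 - 2*k)
L = -20 (L = -5*4 = -20)
X(-12, -3)*L = (50 - 2*(-12))*(-20) = (50 + 24)*(-20) = 74*(-20) = -1480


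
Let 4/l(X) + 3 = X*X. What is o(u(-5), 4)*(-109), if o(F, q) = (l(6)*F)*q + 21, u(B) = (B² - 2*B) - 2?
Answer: -4033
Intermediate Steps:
l(X) = 4/(-3 + X²) (l(X) = 4/(-3 + X*X) = 4/(-3 + X²))
u(B) = -2 + B² - 2*B
o(F, q) = 21 + 4*F*q/33 (o(F, q) = ((4/(-3 + 6²))*F)*q + 21 = ((4/(-3 + 36))*F)*q + 21 = ((4/33)*F)*q + 21 = ((4*(1/33))*F)*q + 21 = (4*F/33)*q + 21 = 4*F*q/33 + 21 = 21 + 4*F*q/33)
o(u(-5), 4)*(-109) = (21 + (4/33)*(-2 + (-5)² - 2*(-5))*4)*(-109) = (21 + (4/33)*(-2 + 25 + 10)*4)*(-109) = (21 + (4/33)*33*4)*(-109) = (21 + 16)*(-109) = 37*(-109) = -4033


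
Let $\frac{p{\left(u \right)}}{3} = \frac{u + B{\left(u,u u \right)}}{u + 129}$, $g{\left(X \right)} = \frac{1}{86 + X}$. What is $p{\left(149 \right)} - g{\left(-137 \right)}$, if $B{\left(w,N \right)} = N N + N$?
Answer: $\frac{75414733181}{14178} \approx 5.3191 \cdot 10^{6}$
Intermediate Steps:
$B{\left(w,N \right)} = N + N^{2}$ ($B{\left(w,N \right)} = N^{2} + N = N + N^{2}$)
$p{\left(u \right)} = \frac{3 \left(u + u^{2} \left(1 + u^{2}\right)\right)}{129 + u}$ ($p{\left(u \right)} = 3 \frac{u + u u \left(1 + u u\right)}{u + 129} = 3 \frac{u + u^{2} \left(1 + u^{2}\right)}{129 + u} = \frac{3 \left(u + u^{2} \left(1 + u^{2}\right)\right)}{129 + u}$)
$p{\left(149 \right)} - g{\left(-137 \right)} = 3 \cdot 149 \frac{1}{129 + 149} \left(1 + 149 + 149^{3}\right) - \frac{1}{86 - 137} = 3 \cdot 149 \cdot \frac{1}{278} \left(1 + 149 + 3307949\right) - \frac{1}{-51} = 3 \cdot 149 \cdot \frac{1}{278} \cdot 3308099 - - \frac{1}{51} = \frac{1478720253}{278} + \frac{1}{51} = \frac{75414733181}{14178}$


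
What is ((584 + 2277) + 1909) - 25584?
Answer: -20814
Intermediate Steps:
((584 + 2277) + 1909) - 25584 = (2861 + 1909) - 25584 = 4770 - 25584 = -20814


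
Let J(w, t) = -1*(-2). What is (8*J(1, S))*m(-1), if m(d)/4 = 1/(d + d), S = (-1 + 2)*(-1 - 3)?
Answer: -32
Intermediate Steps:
S = -4 (S = 1*(-4) = -4)
m(d) = 2/d (m(d) = 4/(d + d) = 4/((2*d)) = 4*(1/(2*d)) = 2/d)
J(w, t) = 2
(8*J(1, S))*m(-1) = (8*2)*(2/(-1)) = 16*(2*(-1)) = 16*(-2) = -32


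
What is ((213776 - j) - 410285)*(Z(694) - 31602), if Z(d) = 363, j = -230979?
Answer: -1076808330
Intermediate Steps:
((213776 - j) - 410285)*(Z(694) - 31602) = ((213776 - 1*(-230979)) - 410285)*(363 - 31602) = ((213776 + 230979) - 410285)*(-31239) = (444755 - 410285)*(-31239) = 34470*(-31239) = -1076808330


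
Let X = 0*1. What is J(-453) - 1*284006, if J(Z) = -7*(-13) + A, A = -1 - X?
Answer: -283916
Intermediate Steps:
X = 0
A = -1 (A = -1 - 1*0 = -1 + 0 = -1)
J(Z) = 90 (J(Z) = -7*(-13) - 1 = 91 - 1 = 90)
J(-453) - 1*284006 = 90 - 1*284006 = 90 - 284006 = -283916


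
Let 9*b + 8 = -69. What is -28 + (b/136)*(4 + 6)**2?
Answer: -10493/306 ≈ -34.291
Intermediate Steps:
b = -77/9 (b = -8/9 + (1/9)*(-69) = -8/9 - 23/3 = -77/9 ≈ -8.5556)
-28 + (b/136)*(4 + 6)**2 = -28 + (-77/9/136)*(4 + 6)**2 = -28 - 77/9*1/136*10**2 = -28 - 77/1224*100 = -28 - 1925/306 = -10493/306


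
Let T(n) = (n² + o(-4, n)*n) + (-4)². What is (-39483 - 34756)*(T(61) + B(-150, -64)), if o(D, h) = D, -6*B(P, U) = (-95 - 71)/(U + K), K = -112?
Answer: -12446647529/48 ≈ -2.5931e+8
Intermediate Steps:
B(P, U) = 83/(3*(-112 + U)) (B(P, U) = -(-95 - 71)/(6*(U - 112)) = -(-83)/(3*(-112 + U)) = 83/(3*(-112 + U)))
T(n) = 16 + n² - 4*n (T(n) = (n² - 4*n) + (-4)² = (n² - 4*n) + 16 = 16 + n² - 4*n)
(-39483 - 34756)*(T(61) + B(-150, -64)) = (-39483 - 34756)*((16 + 61² - 4*61) + 83/(3*(-112 - 64))) = -74239*((16 + 3721 - 244) + (83/3)/(-176)) = -74239*(3493 + (83/3)*(-1/176)) = -74239*(3493 - 83/528) = -74239*1844221/528 = -12446647529/48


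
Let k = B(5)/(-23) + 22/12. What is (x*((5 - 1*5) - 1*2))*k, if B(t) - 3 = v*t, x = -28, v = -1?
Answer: 7420/69 ≈ 107.54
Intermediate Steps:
B(t) = 3 - t
k = 265/138 (k = (3 - 1*5)/(-23) + 22/12 = (3 - 5)*(-1/23) + 22*(1/12) = -2*(-1/23) + 11/6 = 2/23 + 11/6 = 265/138 ≈ 1.9203)
(x*((5 - 1*5) - 1*2))*k = -28*((5 - 1*5) - 1*2)*(265/138) = -28*((5 - 5) - 2)*(265/138) = -28*(0 - 2)*(265/138) = -28*(-2)*(265/138) = 56*(265/138) = 7420/69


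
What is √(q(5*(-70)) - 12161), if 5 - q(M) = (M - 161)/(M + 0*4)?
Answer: I*√1215746/10 ≈ 110.26*I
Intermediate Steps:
q(M) = 5 - (-161 + M)/M (q(M) = 5 - (M - 161)/(M + 0*4) = 5 - (-161 + M)/(M + 0) = 5 - (-161 + M)/M)
√(q(5*(-70)) - 12161) = √((4 + 161/((5*(-70)))) - 12161) = √((4 + 161/(-350)) - 12161) = √((4 + 161*(-1/350)) - 12161) = √((4 - 23/50) - 12161) = √(177/50 - 12161) = √(-607873/50) = I*√1215746/10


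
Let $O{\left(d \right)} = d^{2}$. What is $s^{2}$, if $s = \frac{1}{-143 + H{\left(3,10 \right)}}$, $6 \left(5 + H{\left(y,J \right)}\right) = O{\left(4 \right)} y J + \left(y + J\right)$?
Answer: $\frac{36}{156025} \approx 0.00023073$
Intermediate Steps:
$H{\left(y,J \right)} = -5 + \frac{J}{6} + \frac{y}{6} + \frac{8 J y}{3}$ ($H{\left(y,J \right)} = -5 + \frac{4^{2} y J + \left(y + J\right)}{6} = -5 + \frac{16 y J + \left(J + y\right)}{6} = -5 + \frac{16 J y + \left(J + y\right)}{6} = -5 + \frac{J + y + 16 J y}{6} = -5 + \left(\frac{J}{6} + \frac{y}{6} + \frac{8 J y}{3}\right) = -5 + \frac{J}{6} + \frac{y}{6} + \frac{8 J y}{3}$)
$s = - \frac{6}{395}$ ($s = \frac{1}{-143 + \left(-5 + \frac{1}{6} \cdot 10 + \frac{1}{6} \cdot 3 + \frac{8}{3} \cdot 10 \cdot 3\right)} = \frac{1}{-143 + \left(-5 + \frac{5}{3} + \frac{1}{2} + 80\right)} = \frac{1}{-143 + \frac{463}{6}} = \frac{1}{- \frac{395}{6}} = - \frac{6}{395} \approx -0.01519$)
$s^{2} = \left(- \frac{6}{395}\right)^{2} = \frac{36}{156025}$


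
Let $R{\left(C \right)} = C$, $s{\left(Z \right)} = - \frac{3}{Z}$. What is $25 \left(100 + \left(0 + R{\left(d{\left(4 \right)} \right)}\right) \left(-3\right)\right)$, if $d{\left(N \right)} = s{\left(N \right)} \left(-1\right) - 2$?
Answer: $\frac{10375}{4} \approx 2593.8$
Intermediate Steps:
$d{\left(N \right)} = -2 + \frac{3}{N}$ ($d{\left(N \right)} = - \frac{3}{N} \left(-1\right) - 2 = \frac{3}{N} - 2 = -2 + \frac{3}{N}$)
$25 \left(100 + \left(0 + R{\left(d{\left(4 \right)} \right)}\right) \left(-3\right)\right) = 25 \left(100 + \left(0 - \left(2 - \frac{3}{4}\right)\right) \left(-3\right)\right) = 25 \left(100 + \left(0 + \left(-2 + 3 \cdot \frac{1}{4}\right)\right) \left(-3\right)\right) = 25 \left(100 + \left(0 + \left(-2 + \frac{3}{4}\right)\right) \left(-3\right)\right) = 25 \left(100 + \left(0 - \frac{5}{4}\right) \left(-3\right)\right) = 25 \left(100 - - \frac{15}{4}\right) = 25 \left(100 + \frac{15}{4}\right) = 25 \cdot \frac{415}{4} = \frac{10375}{4}$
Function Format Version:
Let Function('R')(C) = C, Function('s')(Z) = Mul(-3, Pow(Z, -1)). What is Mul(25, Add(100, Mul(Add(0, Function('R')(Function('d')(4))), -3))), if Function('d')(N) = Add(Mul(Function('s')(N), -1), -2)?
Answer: Rational(10375, 4) ≈ 2593.8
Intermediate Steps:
Function('d')(N) = Add(-2, Mul(3, Pow(N, -1))) (Function('d')(N) = Add(Mul(Mul(-3, Pow(N, -1)), -1), -2) = Add(Mul(3, Pow(N, -1)), -2) = Add(-2, Mul(3, Pow(N, -1))))
Mul(25, Add(100, Mul(Add(0, Function('R')(Function('d')(4))), -3))) = Mul(25, Add(100, Mul(Add(0, Add(-2, Mul(3, Pow(4, -1)))), -3))) = Mul(25, Add(100, Mul(Add(0, Add(-2, Mul(3, Rational(1, 4)))), -3))) = Mul(25, Add(100, Mul(Add(0, Add(-2, Rational(3, 4))), -3))) = Mul(25, Add(100, Mul(Add(0, Rational(-5, 4)), -3))) = Mul(25, Add(100, Mul(Rational(-5, 4), -3))) = Mul(25, Add(100, Rational(15, 4))) = Mul(25, Rational(415, 4)) = Rational(10375, 4)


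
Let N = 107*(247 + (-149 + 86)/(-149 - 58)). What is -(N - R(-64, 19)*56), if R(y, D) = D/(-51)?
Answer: -31063888/1173 ≈ -26482.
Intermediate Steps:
R(y, D) = -D/51 (R(y, D) = D*(-1/51) = -D/51)
N = 608616/23 (N = 107*(247 - 63/(-207)) = 107*(247 - 63*(-1/207)) = 107*(247 + 7/23) = 107*(5688/23) = 608616/23 ≈ 26462.)
-(N - R(-64, 19)*56) = -(608616/23 - (-1/51*19)*56) = -(608616/23 - (-19)*56/51) = -(608616/23 - 1*(-1064/51)) = -(608616/23 + 1064/51) = -1*31063888/1173 = -31063888/1173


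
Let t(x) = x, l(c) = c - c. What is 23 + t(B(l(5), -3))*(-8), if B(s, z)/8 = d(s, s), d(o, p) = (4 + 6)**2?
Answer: -6377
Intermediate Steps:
d(o, p) = 100 (d(o, p) = 10**2 = 100)
l(c) = 0
B(s, z) = 800 (B(s, z) = 8*100 = 800)
23 + t(B(l(5), -3))*(-8) = 23 + 800*(-8) = 23 - 6400 = -6377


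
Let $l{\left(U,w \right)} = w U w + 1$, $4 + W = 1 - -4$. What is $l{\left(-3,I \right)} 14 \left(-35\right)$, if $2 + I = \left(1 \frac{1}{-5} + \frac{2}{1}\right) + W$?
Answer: $\frac{2254}{5} \approx 450.8$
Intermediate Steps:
$W = 1$ ($W = -4 + \left(1 - -4\right) = -4 + \left(1 + 4\right) = -4 + 5 = 1$)
$I = \frac{4}{5}$ ($I = -2 + \left(\left(1 \frac{1}{-5} + \frac{2}{1}\right) + 1\right) = -2 + \left(\left(1 \left(- \frac{1}{5}\right) + 2 \cdot 1\right) + 1\right) = -2 + \left(\left(- \frac{1}{5} + 2\right) + 1\right) = -2 + \left(\frac{9}{5} + 1\right) = -2 + \frac{14}{5} = \frac{4}{5} \approx 0.8$)
$l{\left(U,w \right)} = 1 + U w^{2}$ ($l{\left(U,w \right)} = U w w + 1 = U w^{2} + 1 = 1 + U w^{2}$)
$l{\left(-3,I \right)} 14 \left(-35\right) = \left(1 - 3 \left(\frac{4}{5}\right)^{2}\right) 14 \left(-35\right) = \left(1 - \frac{48}{25}\right) 14 \left(-35\right) = \left(- \frac{23}{25}\right) 14 \left(-35\right) = \left(- \frac{322}{25}\right) \left(-35\right) = \frac{2254}{5}$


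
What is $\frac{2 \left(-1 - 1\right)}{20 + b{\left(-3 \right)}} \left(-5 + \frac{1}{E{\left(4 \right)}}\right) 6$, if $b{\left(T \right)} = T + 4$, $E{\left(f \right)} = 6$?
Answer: $\frac{116}{21} \approx 5.5238$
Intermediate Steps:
$b{\left(T \right)} = 4 + T$
$\frac{2 \left(-1 - 1\right)}{20 + b{\left(-3 \right)}} \left(-5 + \frac{1}{E{\left(4 \right)}}\right) 6 = \frac{2 \left(-1 - 1\right)}{20 + \left(4 - 3\right)} \left(-5 + \frac{1}{6}\right) 6 = \frac{2 \left(-2\right)}{20 + 1} \left(-5 + \frac{1}{6}\right) 6 = - \frac{4}{21} \left(\left(- \frac{29}{6}\right) 6\right) = \left(-4\right) \frac{1}{21} \left(-29\right) = \left(- \frac{4}{21}\right) \left(-29\right) = \frac{116}{21}$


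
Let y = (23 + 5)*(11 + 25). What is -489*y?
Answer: -492912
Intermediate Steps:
y = 1008 (y = 28*36 = 1008)
-489*y = -489*1008 = -492912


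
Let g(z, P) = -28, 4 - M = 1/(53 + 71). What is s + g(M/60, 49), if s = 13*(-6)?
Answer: -106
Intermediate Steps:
M = 495/124 (M = 4 - 1/(53 + 71) = 4 - 1/124 = 495/124 ≈ 3.9919)
s = -78
s + g(M/60, 49) = -78 - 28 = -106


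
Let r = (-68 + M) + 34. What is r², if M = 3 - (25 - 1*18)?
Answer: 1444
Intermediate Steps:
M = -4 (M = 3 - (25 - 18) = 3 - 1*7 = 3 - 7 = -4)
r = -38 (r = (-68 - 4) + 34 = -72 + 34 = -38)
r² = (-38)² = 1444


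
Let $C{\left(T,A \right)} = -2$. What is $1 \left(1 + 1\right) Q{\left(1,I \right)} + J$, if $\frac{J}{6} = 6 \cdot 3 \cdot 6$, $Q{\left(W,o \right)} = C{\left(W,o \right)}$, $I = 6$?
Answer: $644$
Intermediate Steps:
$Q{\left(W,o \right)} = -2$
$J = 648$ ($J = 6 \cdot 6 \cdot 3 \cdot 6 = 6 \cdot 18 \cdot 6 = 6 \cdot 108 = 648$)
$1 \left(1 + 1\right) Q{\left(1,I \right)} + J = 1 \left(1 + 1\right) \left(-2\right) + 648 = 1 \cdot 2 \left(-2\right) + 648 = 2 \left(-2\right) + 648 = -4 + 648 = 644$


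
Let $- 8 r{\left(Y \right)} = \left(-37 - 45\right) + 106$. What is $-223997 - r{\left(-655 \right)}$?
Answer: $-223994$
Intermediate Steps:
$r{\left(Y \right)} = -3$ ($r{\left(Y \right)} = - \frac{\left(-37 - 45\right) + 106}{8} = - \frac{-82 + 106}{8} = \left(- \frac{1}{8}\right) 24 = -3$)
$-223997 - r{\left(-655 \right)} = -223997 - -3 = -223997 + 3 = -223994$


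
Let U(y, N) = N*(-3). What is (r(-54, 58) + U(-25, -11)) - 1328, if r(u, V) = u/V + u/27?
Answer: -37640/29 ≈ -1297.9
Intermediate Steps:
U(y, N) = -3*N
r(u, V) = u/27 + u/V (r(u, V) = u/V + u*(1/27) = u/V + u/27 = u/27 + u/V)
(r(-54, 58) + U(-25, -11)) - 1328 = (((1/27)*(-54) - 54/58) - 3*(-11)) - 1328 = ((-2 - 54*1/58) + 33) - 1328 = ((-2 - 27/29) + 33) - 1328 = (-85/29 + 33) - 1328 = 872/29 - 1328 = -37640/29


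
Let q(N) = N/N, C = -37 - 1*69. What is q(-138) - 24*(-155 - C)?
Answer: 1177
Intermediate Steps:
C = -106 (C = -37 - 69 = -106)
q(N) = 1
q(-138) - 24*(-155 - C) = 1 - 24*(-155 - 1*(-106)) = 1 - 24*(-155 + 106) = 1 - 24*(-49) = 1 + 1176 = 1177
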